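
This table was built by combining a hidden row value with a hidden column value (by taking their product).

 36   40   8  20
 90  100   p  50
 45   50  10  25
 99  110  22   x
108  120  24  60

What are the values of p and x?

Each row is a constant multiple of every other row — this is a multiplication table with the headers hidden.
Row 2 is 100/40 = 5/2 times row 1, so its entry in column 3 is 8 × 5/2 = 20.
Row 4 is 110/40 = 11/4 times row 1, so its entry in column 4 is 20 × 11/4 = 55.

p = 20, x = 55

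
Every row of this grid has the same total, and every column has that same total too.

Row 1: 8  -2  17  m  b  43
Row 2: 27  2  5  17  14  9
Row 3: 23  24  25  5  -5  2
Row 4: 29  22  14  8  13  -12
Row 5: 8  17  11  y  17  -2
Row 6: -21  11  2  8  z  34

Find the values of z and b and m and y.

Rows 2 and 3 both sum to 74, so that's the common total.
The known cells in row 6 total 34, leaving 74 − 34 = 40 for the blank.
The known cells in column 5 total 79, leaving 74 − 79 = -5 for the blank.
The known cells in row 1 total 61, leaving 74 − 61 = 13 for the blank.
The known cells in row 5 total 51, leaving 74 − 51 = 23 for the blank.

z = 40, b = -5, m = 13, y = 23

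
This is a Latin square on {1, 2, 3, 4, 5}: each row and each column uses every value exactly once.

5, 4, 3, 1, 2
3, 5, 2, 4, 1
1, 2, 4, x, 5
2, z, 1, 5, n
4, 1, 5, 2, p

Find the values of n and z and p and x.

n = 4, z = 3, p = 3, x = 3

For row 5, column 5: row 5 already has {1, 2, 4, 5}; that leaves 3.
At (row 3, col 4): row 3 already has {1, 2, 4, 5}, so the value is 3.
At (row 4, col 2): column 2 already has {1, 2, 4, 5}, so the value is 3.
For row 4, column 5: row 4 already has {1, 2, 3, 5}; that leaves 4.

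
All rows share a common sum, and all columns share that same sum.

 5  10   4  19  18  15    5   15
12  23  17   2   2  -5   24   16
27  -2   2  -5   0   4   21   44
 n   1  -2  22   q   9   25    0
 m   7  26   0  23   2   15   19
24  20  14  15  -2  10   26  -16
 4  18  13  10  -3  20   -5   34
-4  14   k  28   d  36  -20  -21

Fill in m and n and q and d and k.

Rows 1 and 2 both sum to 91, so that's the common total.
The known cells in row 5 total 92, leaving 91 − 92 = -1 for the blank.
The known cells in column 1 total 67, leaving 91 − 67 = 24 for the blank.
The known cells in row 4 total 79, leaving 91 − 79 = 12 for the blank.
The known cells in column 5 total 50, leaving 91 − 50 = 41 for the blank.
The known cells in row 8 total 74, leaving 91 − 74 = 17 for the blank.

m = -1, n = 24, q = 12, d = 41, k = 17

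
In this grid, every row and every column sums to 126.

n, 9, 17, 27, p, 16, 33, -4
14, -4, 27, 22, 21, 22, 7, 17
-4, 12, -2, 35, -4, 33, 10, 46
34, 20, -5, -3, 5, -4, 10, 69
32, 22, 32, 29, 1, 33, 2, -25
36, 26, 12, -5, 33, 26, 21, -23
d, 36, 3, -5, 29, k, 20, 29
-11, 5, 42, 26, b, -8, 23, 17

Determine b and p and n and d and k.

The known cells in row 8 total 94, leaving 126 − 94 = 32 for the blank.
The known cells in column 5 total 117, leaving 126 − 117 = 9 for the blank.
The known cells in column 6 total 118, leaving 126 − 118 = 8 for the blank.
The known cells in row 1 total 107, leaving 126 − 107 = 19 for the blank.
The known cells in row 7 total 120, leaving 126 − 120 = 6 for the blank.

b = 32, p = 9, n = 19, d = 6, k = 8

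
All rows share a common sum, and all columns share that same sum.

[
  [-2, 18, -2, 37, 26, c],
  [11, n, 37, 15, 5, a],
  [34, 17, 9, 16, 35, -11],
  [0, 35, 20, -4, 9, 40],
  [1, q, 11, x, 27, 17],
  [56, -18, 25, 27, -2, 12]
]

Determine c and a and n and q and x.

c = 23, a = 19, n = 13, q = 35, x = 9

Rows 3 and 4 both sum to 100, so that's the common total.
The known cells in column 4 total 91, leaving 100 − 91 = 9 for the blank.
The known cells in row 1 total 77, leaving 100 − 77 = 23 for the blank.
The known cells in column 6 total 81, leaving 100 − 81 = 19 for the blank.
The known cells in row 2 total 87, leaving 100 − 87 = 13 for the blank.
The known cells in row 5 total 65, leaving 100 − 65 = 35 for the blank.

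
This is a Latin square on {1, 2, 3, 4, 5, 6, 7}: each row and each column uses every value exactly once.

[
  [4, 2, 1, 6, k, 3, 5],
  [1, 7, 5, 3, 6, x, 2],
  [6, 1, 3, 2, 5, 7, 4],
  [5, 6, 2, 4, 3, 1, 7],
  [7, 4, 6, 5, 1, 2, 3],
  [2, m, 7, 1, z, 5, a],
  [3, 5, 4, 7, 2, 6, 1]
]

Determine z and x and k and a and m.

At (row 1, col 5): row 1 already has {1, 2, 3, 4, 5, 6}, so the value is 7.
Cell (2,6): row 2 already has {1, 2, 3, 5, 6, 7} → 4.
Cell (6,5): column 5 already has {1, 2, 3, 5, 6, 7} → 4.
For row 6, column 2: column 2 already has {1, 2, 4, 5, 6, 7}; that leaves 3.
At (row 6, col 7): row 6 already has {1, 2, 3, 4, 5, 7}, so the value is 6.

z = 4, x = 4, k = 7, a = 6, m = 3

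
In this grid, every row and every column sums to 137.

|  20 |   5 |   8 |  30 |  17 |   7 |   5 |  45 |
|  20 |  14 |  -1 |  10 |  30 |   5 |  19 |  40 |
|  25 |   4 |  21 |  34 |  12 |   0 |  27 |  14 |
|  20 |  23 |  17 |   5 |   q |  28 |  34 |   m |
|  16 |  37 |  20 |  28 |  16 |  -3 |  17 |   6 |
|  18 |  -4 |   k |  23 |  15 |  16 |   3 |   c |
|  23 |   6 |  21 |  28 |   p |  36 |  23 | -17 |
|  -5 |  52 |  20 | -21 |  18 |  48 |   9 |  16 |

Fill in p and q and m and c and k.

p = 17, q = 12, m = -2, c = 35, k = 31

Row 7 has 23 + 6 + 21 + 28 + 36 + 23 − 17 = 120; the blank must be 137 − 120 = 17.
Column 5 has 17 + 30 + 12 + 16 + 15 + 17 + 18 = 125; the blank must be 137 − 125 = 12.
Row 4 has 20 + 23 + 17 + 5 + 12 + 28 + 34 = 139; the blank must be 137 − 139 = -2.
Column 8 has 45 + 40 + 14 − 2 + 6 − 17 + 16 = 102; the blank must be 137 − 102 = 35.
Row 6 has 18 − 4 + 23 + 15 + 16 + 3 + 35 = 106; the blank must be 137 − 106 = 31.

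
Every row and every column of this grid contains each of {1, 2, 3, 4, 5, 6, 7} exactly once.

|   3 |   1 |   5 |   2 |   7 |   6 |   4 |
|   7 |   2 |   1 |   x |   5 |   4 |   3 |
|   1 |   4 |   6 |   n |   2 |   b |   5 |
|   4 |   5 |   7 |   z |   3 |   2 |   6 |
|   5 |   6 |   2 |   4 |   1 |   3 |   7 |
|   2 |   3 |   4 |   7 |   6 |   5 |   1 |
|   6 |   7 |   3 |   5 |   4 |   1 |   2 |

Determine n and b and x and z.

At (row 3, col 6): column 6 already has {1, 2, 3, 4, 5, 6}, so the value is 7.
Cell (3,4): row 3 already has {1, 2, 4, 5, 6, 7} → 3.
For row 4, column 4: row 4 already has {2, 3, 4, 5, 6, 7}; that leaves 1.
For row 2, column 4: row 2 already has {1, 2, 3, 4, 5, 7}; that leaves 6.

n = 3, b = 7, x = 6, z = 1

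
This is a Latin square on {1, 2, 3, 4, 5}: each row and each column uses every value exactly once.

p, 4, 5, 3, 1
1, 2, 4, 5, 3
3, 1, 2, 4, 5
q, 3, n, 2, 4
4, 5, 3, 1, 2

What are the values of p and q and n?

p = 2, q = 5, n = 1

At (row 4, col 3): column 3 already has {2, 3, 4, 5}, so the value is 1.
For row 4, column 1: row 4 already has {1, 2, 3, 4}; that leaves 5.
At (row 1, col 1): row 1 already has {1, 3, 4, 5}, so the value is 2.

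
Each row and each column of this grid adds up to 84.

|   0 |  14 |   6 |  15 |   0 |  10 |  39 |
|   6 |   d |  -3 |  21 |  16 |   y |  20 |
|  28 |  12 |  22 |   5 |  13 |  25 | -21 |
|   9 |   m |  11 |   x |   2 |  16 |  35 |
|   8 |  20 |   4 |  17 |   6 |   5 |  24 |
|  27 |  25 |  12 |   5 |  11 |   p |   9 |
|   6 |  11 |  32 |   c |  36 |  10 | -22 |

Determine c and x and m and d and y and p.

Row 6 has 27 + 25 + 12 + 5 + 11 + 9 = 89; the blank must be 84 − 89 = -5.
Column 6 has 10 + 25 + 16 + 5 − 5 + 10 = 61; the blank must be 84 − 61 = 23.
Row 2 has 6 − 3 + 21 + 16 + 23 + 20 = 83; the blank must be 84 − 83 = 1.
Column 2 has 14 + 1 + 12 + 20 + 25 + 11 = 83; the blank must be 84 − 83 = 1.
Row 4 has 9 + 1 + 11 + 2 + 16 + 35 = 74; the blank must be 84 − 74 = 10.
Row 7 has 6 + 11 + 32 + 36 + 10 − 22 = 73; the blank must be 84 − 73 = 11.

c = 11, x = 10, m = 1, d = 1, y = 23, p = -5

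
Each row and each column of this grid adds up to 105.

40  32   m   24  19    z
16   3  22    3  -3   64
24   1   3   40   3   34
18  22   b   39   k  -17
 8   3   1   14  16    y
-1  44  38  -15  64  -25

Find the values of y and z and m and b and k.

y = 63, z = -14, m = 4, b = 37, k = 6

The known cells in column 5 total 99, leaving 105 − 99 = 6 for the blank.
The known cells in row 5 total 42, leaving 105 − 42 = 63 for the blank.
The known cells in column 6 total 119, leaving 105 − 119 = -14 for the blank.
The known cells in row 1 total 101, leaving 105 − 101 = 4 for the blank.
The known cells in row 4 total 68, leaving 105 − 68 = 37 for the blank.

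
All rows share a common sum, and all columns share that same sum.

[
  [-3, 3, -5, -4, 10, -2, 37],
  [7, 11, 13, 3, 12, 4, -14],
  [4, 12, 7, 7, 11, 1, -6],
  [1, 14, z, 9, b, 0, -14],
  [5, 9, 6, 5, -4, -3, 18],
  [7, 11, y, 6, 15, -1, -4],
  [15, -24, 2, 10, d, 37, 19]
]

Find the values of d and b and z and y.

d = -23, b = 15, z = 11, y = 2

Rows 1 and 2 both sum to 36, so that's the common total.
Row 7 has 15 − 24 + 2 + 10 + 37 + 19 = 59; the blank must be 36 − 59 = -23.
Column 5 has 10 + 12 + 11 − 4 + 15 − 23 = 21; the blank must be 36 − 21 = 15.
Row 4 has 1 + 14 + 9 + 15 + 0 − 14 = 25; the blank must be 36 − 25 = 11.
Row 6 has 7 + 11 + 6 + 15 − 1 − 4 = 34; the blank must be 36 − 34 = 2.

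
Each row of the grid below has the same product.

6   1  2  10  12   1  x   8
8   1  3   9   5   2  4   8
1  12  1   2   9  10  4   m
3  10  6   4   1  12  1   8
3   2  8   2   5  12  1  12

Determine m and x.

m = 8, x = 6

Rows 2 and 5 each multiply to 69120, so every row has product 69120.
Row 3: 1×12×1×2×9×10×4 = 8640, so the missing entry is 69120 ÷ 8640 = 8.
Row 1: 6×1×2×10×12×1×8 = 11520, so the missing entry is 69120 ÷ 11520 = 6.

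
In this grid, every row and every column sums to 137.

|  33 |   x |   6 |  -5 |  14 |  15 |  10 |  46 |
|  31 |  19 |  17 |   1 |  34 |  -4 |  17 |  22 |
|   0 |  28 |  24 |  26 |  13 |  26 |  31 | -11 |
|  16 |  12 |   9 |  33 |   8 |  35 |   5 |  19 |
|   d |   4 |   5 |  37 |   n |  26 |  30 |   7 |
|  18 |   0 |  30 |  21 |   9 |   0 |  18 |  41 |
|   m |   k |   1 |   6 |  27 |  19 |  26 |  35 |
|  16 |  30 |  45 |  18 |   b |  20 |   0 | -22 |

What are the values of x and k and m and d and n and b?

x = 18, k = 26, m = -3, d = 26, n = 2, b = 30

Row 1: 33 + 6 − 5 + 14 + 15 + 10 + 46 = 119, so its missing entry is 137 − 119 = 18.
Row 8: 16 + 30 + 45 + 18 + 20 + 0 − 22 = 107, so its missing entry is 137 − 107 = 30.
Column 5: 14 + 34 + 13 + 8 + 9 + 27 + 30 = 135, so its missing entry is 137 − 135 = 2.
Row 5: 4 + 5 + 37 + 2 + 26 + 30 + 7 = 111, so its missing entry is 137 − 111 = 26.
Column 2: 18 + 19 + 28 + 12 + 4 + 0 + 30 = 111, so its missing entry is 137 − 111 = 26.
Row 7: 26 + 1 + 6 + 27 + 19 + 26 + 35 = 140, so its missing entry is 137 − 140 = -3.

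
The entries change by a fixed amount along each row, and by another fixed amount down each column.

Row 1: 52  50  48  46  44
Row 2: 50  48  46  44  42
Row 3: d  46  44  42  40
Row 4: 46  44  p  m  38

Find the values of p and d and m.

Along each row the entries change by -2 per step; down each column they change by -2.
Row 4: from 46 at column 1, stepping by -2 to column 3 gives 42.
Row 3: from 46 at column 2, stepping by -2 to column 1 gives 48.
Row 4: from 46 at column 1, stepping by -2 to column 4 gives 40.

p = 42, d = 48, m = 40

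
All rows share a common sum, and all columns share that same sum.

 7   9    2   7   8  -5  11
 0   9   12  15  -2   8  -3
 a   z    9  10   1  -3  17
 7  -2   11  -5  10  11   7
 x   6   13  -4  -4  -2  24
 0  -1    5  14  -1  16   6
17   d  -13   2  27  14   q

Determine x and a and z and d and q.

x = 6, a = 2, z = 3, d = 15, q = -23

Rows 1 and 2 both sum to 39, so that's the common total.
The known cells in row 5 total 33, leaving 39 − 33 = 6 for the blank.
The known cells in column 1 total 37, leaving 39 − 37 = 2 for the blank.
The known cells in row 3 total 36, leaving 39 − 36 = 3 for the blank.
The known cells in column 2 total 24, leaving 39 − 24 = 15 for the blank.
The known cells in row 7 total 62, leaving 39 − 62 = -23 for the blank.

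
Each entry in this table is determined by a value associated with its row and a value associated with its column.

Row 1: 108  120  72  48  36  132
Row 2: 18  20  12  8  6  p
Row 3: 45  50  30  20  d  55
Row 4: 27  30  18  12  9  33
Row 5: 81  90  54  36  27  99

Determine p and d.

p = 22, d = 15

Each row is a constant multiple of every other row — this is a multiplication table with the headers hidden.
Row 2 is 18/108 = 1/6 times row 1, so its entry in column 6 is 132 × 1/6 = 22.
Row 3 is 45/108 = 5/12 times row 1, so its entry in column 5 is 36 × 5/12 = 15.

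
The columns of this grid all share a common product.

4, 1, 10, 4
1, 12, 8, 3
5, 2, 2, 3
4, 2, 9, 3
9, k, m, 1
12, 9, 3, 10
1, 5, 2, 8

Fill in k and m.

Columns 1 and 4 each multiply to 8640, so every column has product 8640.
Column 2: 1×12×2×2×9×5 = 2160, so the missing entry is 8640 ÷ 2160 = 4.
Column 3: 10×8×2×9×3×2 = 8640, so the missing entry is 8640 ÷ 8640 = 1.

k = 4, m = 1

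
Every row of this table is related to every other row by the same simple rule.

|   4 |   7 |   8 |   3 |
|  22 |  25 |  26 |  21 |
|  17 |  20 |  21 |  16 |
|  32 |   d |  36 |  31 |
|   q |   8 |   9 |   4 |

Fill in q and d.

q = 5, d = 35

The difference between any two rows is the same in every column — this is an addition table with the headers hidden.
Row 5 minus row 1 is 4 − 3 = 1, so its entry in column 1 is 4 + 1 = 5.
Row 4 minus row 1 is 31 − 3 = 28, so its entry in column 2 is 7 + 28 = 35.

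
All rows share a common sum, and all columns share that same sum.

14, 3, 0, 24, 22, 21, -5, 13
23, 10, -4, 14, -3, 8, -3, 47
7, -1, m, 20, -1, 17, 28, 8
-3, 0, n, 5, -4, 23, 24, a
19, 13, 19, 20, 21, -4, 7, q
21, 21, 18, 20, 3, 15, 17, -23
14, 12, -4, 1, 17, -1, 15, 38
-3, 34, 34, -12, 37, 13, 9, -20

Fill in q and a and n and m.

Rows 1 and 2 both sum to 92, so that's the common total.
Row 5: 19 + 13 + 19 + 20 + 21 − 4 + 7 = 95, so its missing entry is 92 − 95 = -3.
Column 8: 13 + 47 + 8 − 3 − 23 + 38 − 20 = 60, so its missing entry is 92 − 60 = 32.
Row 4: -3 + 0 + 5 − 4 + 23 + 24 + 32 = 77, so its missing entry is 92 − 77 = 15.
Row 3: 7 − 1 + 20 − 1 + 17 + 28 + 8 = 78, so its missing entry is 92 − 78 = 14.

q = -3, a = 32, n = 15, m = 14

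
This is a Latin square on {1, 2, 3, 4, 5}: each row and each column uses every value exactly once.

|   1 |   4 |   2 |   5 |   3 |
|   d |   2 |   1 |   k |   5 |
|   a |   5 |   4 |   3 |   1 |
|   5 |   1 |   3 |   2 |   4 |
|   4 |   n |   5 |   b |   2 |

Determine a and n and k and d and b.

a = 2, n = 3, k = 4, d = 3, b = 1

For row 5, column 2: column 2 already has {1, 2, 4, 5}; that leaves 3.
For row 5, column 4: row 5 already has {2, 3, 4, 5}; that leaves 1.
Cell (3,1): row 3 already has {1, 3, 4, 5} → 2.
At (row 2, col 1): column 1 already has {1, 2, 4, 5}, so the value is 3.
At (row 2, col 4): row 2 already has {1, 2, 3, 5}, so the value is 4.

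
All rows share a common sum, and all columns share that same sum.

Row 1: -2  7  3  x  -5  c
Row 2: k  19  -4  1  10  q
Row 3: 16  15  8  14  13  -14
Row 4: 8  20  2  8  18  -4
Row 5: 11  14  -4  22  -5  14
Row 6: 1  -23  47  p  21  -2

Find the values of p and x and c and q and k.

p = 8, x = -1, c = 50, q = 8, k = 18

Rows 3 and 4 both sum to 52, so that's the common total.
Column 1: -2 + 16 + 8 + 11 + 1 = 34, so its missing entry is 52 − 34 = 18.
Row 2: 18 + 19 − 4 + 1 + 10 = 44, so its missing entry is 52 − 44 = 8.
Column 6: 8 − 14 − 4 + 14 − 2 = 2, so its missing entry is 52 − 2 = 50.
Row 1: -2 + 7 + 3 − 5 + 50 = 53, so its missing entry is 52 − 53 = -1.
Row 6: 1 − 23 + 47 + 21 − 2 = 44, so its missing entry is 52 − 44 = 8.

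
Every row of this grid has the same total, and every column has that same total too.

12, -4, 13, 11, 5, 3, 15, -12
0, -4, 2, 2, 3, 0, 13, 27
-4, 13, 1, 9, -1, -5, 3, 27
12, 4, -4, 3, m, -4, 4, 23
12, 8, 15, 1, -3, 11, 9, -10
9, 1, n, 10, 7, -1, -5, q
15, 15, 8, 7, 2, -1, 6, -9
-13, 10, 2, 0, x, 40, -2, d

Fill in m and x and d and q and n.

m = 5, x = 25, d = -19, q = 16, n = 6

Rows 1 and 2 both sum to 43, so that's the common total.
The known cells in row 4 total 38, leaving 43 − 38 = 5 for the blank.
The known cells in column 5 total 18, leaving 43 − 18 = 25 for the blank.
The known cells in row 8 total 62, leaving 43 − 62 = -19 for the blank.
The known cells in column 8 total 27, leaving 43 − 27 = 16 for the blank.
The known cells in row 6 total 37, leaving 43 − 37 = 6 for the blank.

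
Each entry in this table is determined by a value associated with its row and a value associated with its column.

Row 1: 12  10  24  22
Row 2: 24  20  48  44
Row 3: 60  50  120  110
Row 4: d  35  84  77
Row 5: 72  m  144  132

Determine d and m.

d = 42, m = 60

Each row is a constant multiple of every other row — this is a multiplication table with the headers hidden.
Row 4 is 77/22 = 7/2 times row 1, so its entry in column 1 is 12 × 7/2 = 42.
Row 5 is 132/22 = 6/1 times row 1, so its entry in column 2 is 10 × 6/1 = 60.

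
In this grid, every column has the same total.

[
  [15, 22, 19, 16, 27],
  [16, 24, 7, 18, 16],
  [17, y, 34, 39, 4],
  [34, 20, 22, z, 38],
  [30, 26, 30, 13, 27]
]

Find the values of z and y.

z = 26, y = 20

Columns 1 and 5 both add up to 112, so every column sums to 112.
Column 4: 16 + 18 + 39 + 13 = 86, so the missing entry is 112 − 86 = 26.
Column 2: 22 + 24 + 20 + 26 = 92, so the missing entry is 112 − 92 = 20.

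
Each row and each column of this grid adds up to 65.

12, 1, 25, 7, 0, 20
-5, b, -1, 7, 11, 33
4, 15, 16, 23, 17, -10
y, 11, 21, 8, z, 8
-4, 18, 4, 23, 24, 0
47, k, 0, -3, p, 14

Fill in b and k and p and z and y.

The known cells in row 2 total 45, leaving 65 − 45 = 20 for the blank.
The known cells in column 2 total 65, leaving 65 − 65 = 0 for the blank.
The known cells in row 6 total 58, leaving 65 − 58 = 7 for the blank.
The known cells in column 5 total 59, leaving 65 − 59 = 6 for the blank.
The known cells in row 4 total 54, leaving 65 − 54 = 11 for the blank.

b = 20, k = 0, p = 7, z = 6, y = 11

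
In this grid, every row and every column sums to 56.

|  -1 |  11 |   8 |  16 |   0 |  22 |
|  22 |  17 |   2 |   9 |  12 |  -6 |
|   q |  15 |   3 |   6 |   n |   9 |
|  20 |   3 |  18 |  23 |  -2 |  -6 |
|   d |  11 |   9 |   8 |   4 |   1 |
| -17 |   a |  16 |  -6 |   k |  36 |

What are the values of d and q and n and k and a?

Row 5 has 11 + 9 + 8 + 4 + 1 = 33; the blank must be 56 − 33 = 23.
Column 1 has -1 + 22 + 20 + 23 − 17 = 47; the blank must be 56 − 47 = 9.
Row 3 has 9 + 15 + 3 + 6 + 9 = 42; the blank must be 56 − 42 = 14.
Column 5 has 0 + 12 + 14 − 2 + 4 = 28; the blank must be 56 − 28 = 28.
Row 6 has -17 + 16 − 6 + 28 + 36 = 57; the blank must be 56 − 57 = -1.

d = 23, q = 9, n = 14, k = 28, a = -1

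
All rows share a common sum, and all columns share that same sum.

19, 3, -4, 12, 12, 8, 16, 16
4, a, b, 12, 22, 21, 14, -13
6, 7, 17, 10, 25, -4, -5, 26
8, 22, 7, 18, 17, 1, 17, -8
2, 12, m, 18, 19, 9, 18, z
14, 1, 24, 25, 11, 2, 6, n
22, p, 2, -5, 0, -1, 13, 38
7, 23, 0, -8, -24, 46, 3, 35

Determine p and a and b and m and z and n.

Rows 1 and 3 both sum to 82, so that's the common total.
Row 7 has 22 + 2 − 5 + 0 − 1 + 13 + 38 = 69; the blank must be 82 − 69 = 13.
Column 2 has 3 + 7 + 22 + 12 + 1 + 13 + 23 = 81; the blank must be 82 − 81 = 1.
Row 2 has 4 + 1 + 12 + 22 + 21 + 14 − 13 = 61; the blank must be 82 − 61 = 21.
Column 3 has -4 + 21 + 17 + 7 + 24 + 2 + 0 = 67; the blank must be 82 − 67 = 15.
Row 6 has 14 + 1 + 24 + 25 + 11 + 2 + 6 = 83; the blank must be 82 − 83 = -1.
Row 5 has 2 + 12 + 15 + 18 + 19 + 9 + 18 = 93; the blank must be 82 − 93 = -11.

p = 13, a = 1, b = 21, m = 15, z = -11, n = -1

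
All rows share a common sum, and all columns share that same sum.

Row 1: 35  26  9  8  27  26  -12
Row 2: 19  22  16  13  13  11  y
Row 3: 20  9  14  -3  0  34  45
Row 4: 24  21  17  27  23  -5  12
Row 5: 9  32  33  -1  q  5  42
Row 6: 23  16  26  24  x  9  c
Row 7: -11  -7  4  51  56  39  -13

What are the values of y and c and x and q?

y = 25, c = 20, x = 1, q = -1

Rows 1 and 3 both sum to 119, so that's the common total.
Row 5: 9 + 32 + 33 − 1 + 5 + 42 = 120, so its missing entry is 119 − 120 = -1.
Row 2: 19 + 22 + 16 + 13 + 13 + 11 = 94, so its missing entry is 119 − 94 = 25.
Column 5: 27 + 13 + 0 + 23 − 1 + 56 = 118, so its missing entry is 119 − 118 = 1.
Row 6: 23 + 16 + 26 + 24 + 1 + 9 = 99, so its missing entry is 119 − 99 = 20.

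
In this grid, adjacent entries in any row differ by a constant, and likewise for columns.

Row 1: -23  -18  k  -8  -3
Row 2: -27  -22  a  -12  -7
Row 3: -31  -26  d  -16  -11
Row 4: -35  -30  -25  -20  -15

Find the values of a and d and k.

Along each row the entries change by 5 per step; down each column they change by -4.
Row 2: from -27 at column 1, stepping by 5 to column 3 gives -17.
Row 3: from -31 at column 1, stepping by 5 to column 3 gives -21.
Row 1: from -23 at column 1, stepping by 5 to column 3 gives -13.

a = -17, d = -21, k = -13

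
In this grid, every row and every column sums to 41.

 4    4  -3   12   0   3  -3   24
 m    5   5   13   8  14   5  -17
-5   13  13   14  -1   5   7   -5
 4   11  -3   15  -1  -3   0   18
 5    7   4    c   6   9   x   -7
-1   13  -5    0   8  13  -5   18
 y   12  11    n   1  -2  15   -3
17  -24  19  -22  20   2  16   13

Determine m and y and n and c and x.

m = 8, y = 9, n = -2, c = 11, x = 6

The known cells in column 7 total 35, leaving 41 − 35 = 6 for the blank.
The known cells in row 5 total 30, leaving 41 − 30 = 11 for the blank.
The known cells in row 2 total 33, leaving 41 − 33 = 8 for the blank.
The known cells in column 1 total 32, leaving 41 − 32 = 9 for the blank.
The known cells in row 7 total 43, leaving 41 − 43 = -2 for the blank.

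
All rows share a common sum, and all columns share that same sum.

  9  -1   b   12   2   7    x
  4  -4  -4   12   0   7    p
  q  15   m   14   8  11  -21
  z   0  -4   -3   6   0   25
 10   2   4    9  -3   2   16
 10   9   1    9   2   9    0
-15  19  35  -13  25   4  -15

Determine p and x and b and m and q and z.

p = 25, x = 10, b = 1, m = 7, q = 6, z = 16

Rows 5 and 6 both sum to 40, so that's the common total.
Row 4: 0 − 4 − 3 + 6 + 0 + 25 = 24, so its missing entry is 40 − 24 = 16.
Column 1: 9 + 4 + 16 + 10 + 10 − 15 = 34, so its missing entry is 40 − 34 = 6.
Row 3: 6 + 15 + 14 + 8 + 11 − 21 = 33, so its missing entry is 40 − 33 = 7.
Column 3: -4 + 7 − 4 + 4 + 1 + 35 = 39, so its missing entry is 40 − 39 = 1.
Row 1: 9 − 1 + 1 + 12 + 2 + 7 = 30, so its missing entry is 40 − 30 = 10.
Row 2: 4 − 4 − 4 + 12 + 0 + 7 = 15, so its missing entry is 40 − 15 = 25.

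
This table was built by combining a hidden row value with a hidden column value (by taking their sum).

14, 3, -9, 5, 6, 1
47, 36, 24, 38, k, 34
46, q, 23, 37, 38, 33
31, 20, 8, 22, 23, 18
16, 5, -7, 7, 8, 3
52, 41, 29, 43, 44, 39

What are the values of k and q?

k = 39, q = 35

The difference between any two rows is the same in every column — this is an addition table with the headers hidden.
Row 2 minus row 1 is 34 − 1 = 33, so its entry in column 5 is 6 + 33 = 39.
Row 3 minus row 1 is 33 − 1 = 32, so its entry in column 2 is 3 + 32 = 35.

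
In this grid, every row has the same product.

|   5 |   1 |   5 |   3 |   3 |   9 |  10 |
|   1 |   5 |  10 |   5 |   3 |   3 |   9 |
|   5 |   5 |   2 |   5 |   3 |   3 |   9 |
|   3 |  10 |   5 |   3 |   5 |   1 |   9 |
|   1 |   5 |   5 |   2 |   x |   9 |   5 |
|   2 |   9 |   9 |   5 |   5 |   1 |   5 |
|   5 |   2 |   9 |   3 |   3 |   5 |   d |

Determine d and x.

d = 5, x = 9

Rows 1 and 4 each multiply to 20250, so every row has product 20250.
Row 7: 5×2×9×3×3×5 = 4050, so the missing entry is 20250 ÷ 4050 = 5.
Row 5: 1×5×5×2×9×5 = 2250, so the missing entry is 20250 ÷ 2250 = 9.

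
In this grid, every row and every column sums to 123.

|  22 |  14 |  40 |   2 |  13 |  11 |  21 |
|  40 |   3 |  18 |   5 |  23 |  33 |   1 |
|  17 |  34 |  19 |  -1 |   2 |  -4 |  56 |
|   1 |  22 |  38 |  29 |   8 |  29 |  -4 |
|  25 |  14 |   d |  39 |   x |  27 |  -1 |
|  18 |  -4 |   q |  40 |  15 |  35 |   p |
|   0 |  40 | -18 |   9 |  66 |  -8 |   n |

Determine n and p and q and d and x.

Column 5 has 13 + 23 + 2 + 8 + 15 + 66 = 127; the blank must be 123 − 127 = -4.
Row 5 has 25 + 14 + 39 − 4 + 27 − 1 = 100; the blank must be 123 − 100 = 23.
Row 7 has 0 + 40 − 18 + 9 + 66 − 8 = 89; the blank must be 123 − 89 = 34.
Column 7 has 21 + 1 + 56 − 4 − 1 + 34 = 107; the blank must be 123 − 107 = 16.
Row 6 has 18 − 4 + 40 + 15 + 35 + 16 = 120; the blank must be 123 − 120 = 3.

n = 34, p = 16, q = 3, d = 23, x = -4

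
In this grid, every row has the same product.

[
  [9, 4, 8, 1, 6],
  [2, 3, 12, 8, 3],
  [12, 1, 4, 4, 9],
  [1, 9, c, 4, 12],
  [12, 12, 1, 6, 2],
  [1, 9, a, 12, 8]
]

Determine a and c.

a = 2, c = 4

Rows 2 and 3 each multiply to 1728, so every row has product 1728.
Row 6: 1×9×12×8 = 864, so the missing entry is 1728 ÷ 864 = 2.
Row 4: 1×9×4×12 = 432, so the missing entry is 1728 ÷ 432 = 4.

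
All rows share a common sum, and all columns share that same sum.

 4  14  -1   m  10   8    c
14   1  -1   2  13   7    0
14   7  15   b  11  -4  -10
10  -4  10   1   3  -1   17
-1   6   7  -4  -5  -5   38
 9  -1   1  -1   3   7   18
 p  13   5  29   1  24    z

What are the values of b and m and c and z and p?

b = 3, m = 6, c = -5, z = -22, p = -14

Rows 2 and 4 both sum to 36, so that's the common total.
Row 3: 14 + 7 + 15 + 11 − 4 − 10 = 33, so its missing entry is 36 − 33 = 3.
Column 4: 2 + 3 + 1 − 4 − 1 + 29 = 30, so its missing entry is 36 − 30 = 6.
Row 1: 4 + 14 − 1 + 6 + 10 + 8 = 41, so its missing entry is 36 − 41 = -5.
Column 1: 4 + 14 + 14 + 10 − 1 + 9 = 50, so its missing entry is 36 − 50 = -14.
Row 7: -14 + 13 + 5 + 29 + 1 + 24 = 58, so its missing entry is 36 − 58 = -22.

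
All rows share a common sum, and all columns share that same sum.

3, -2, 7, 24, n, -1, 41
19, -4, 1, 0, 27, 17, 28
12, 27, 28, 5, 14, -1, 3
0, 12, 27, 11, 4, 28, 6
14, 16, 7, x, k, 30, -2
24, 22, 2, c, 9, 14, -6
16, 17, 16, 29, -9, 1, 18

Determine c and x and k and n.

Rows 2 and 3 both sum to 88, so that's the common total.
Row 6 has 24 + 22 + 2 + 9 + 14 − 6 = 65; the blank must be 88 − 65 = 23.
Row 1 has 3 − 2 + 7 + 24 − 1 + 41 = 72; the blank must be 88 − 72 = 16.
Column 5 has 16 + 27 + 14 + 4 + 9 − 9 = 61; the blank must be 88 − 61 = 27.
Row 5 has 14 + 16 + 7 + 27 + 30 − 2 = 92; the blank must be 88 − 92 = -4.

c = 23, x = -4, k = 27, n = 16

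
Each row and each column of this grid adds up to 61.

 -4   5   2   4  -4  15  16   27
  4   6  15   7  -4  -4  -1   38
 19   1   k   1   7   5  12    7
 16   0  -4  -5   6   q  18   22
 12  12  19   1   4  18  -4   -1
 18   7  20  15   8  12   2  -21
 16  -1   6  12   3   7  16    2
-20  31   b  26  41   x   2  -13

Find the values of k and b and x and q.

Row 4: 16 + 0 − 4 − 5 + 6 + 18 + 22 = 53, so its missing entry is 61 − 53 = 8.
Column 6: 15 − 4 + 5 + 8 + 18 + 12 + 7 = 61, so its missing entry is 61 − 61 = 0.
Row 8: -20 + 31 + 26 + 41 + 0 + 2 − 13 = 67, so its missing entry is 61 − 67 = -6.
Row 3: 19 + 1 + 1 + 7 + 5 + 12 + 7 = 52, so its missing entry is 61 − 52 = 9.

k = 9, b = -6, x = 0, q = 8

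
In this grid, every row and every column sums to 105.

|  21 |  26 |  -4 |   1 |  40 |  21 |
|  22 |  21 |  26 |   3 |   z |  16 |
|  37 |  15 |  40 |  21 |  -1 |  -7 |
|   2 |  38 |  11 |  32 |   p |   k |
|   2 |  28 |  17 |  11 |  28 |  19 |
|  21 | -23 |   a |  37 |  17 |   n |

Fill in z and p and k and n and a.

Row 2 has 22 + 21 + 26 + 3 + 16 = 88; the blank must be 105 − 88 = 17.
Column 5 has 40 + 17 − 1 + 28 + 17 = 101; the blank must be 105 − 101 = 4.
Row 4 has 2 + 38 + 11 + 32 + 4 = 87; the blank must be 105 − 87 = 18.
Column 6 has 21 + 16 − 7 + 18 + 19 = 67; the blank must be 105 − 67 = 38.
Row 6 has 21 − 23 + 37 + 17 + 38 = 90; the blank must be 105 − 90 = 15.

z = 17, p = 4, k = 18, n = 38, a = 15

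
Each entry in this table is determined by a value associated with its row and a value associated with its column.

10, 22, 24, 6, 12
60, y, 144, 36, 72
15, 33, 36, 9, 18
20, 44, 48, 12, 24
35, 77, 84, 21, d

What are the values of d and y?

d = 42, y = 132

Each row is a constant multiple of every other row — this is a multiplication table with the headers hidden.
Row 5 is 35/10 = 7/2 times row 1, so its entry in column 5 is 12 × 7/2 = 42.
Row 2 is 60/10 = 6/1 times row 1, so its entry in column 2 is 22 × 6/1 = 132.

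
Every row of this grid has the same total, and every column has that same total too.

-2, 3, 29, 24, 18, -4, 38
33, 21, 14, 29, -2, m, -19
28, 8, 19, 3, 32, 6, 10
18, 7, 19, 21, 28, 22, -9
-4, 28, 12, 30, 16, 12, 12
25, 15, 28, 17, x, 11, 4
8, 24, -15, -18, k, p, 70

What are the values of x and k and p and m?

Rows 1 and 3 both sum to 106, so that's the common total.
The known cells in row 6 total 100, leaving 106 − 100 = 6 for the blank.
The known cells in column 5 total 98, leaving 106 − 98 = 8 for the blank.
The known cells in row 7 total 77, leaving 106 − 77 = 29 for the blank.
The known cells in row 2 total 76, leaving 106 − 76 = 30 for the blank.

x = 6, k = 8, p = 29, m = 30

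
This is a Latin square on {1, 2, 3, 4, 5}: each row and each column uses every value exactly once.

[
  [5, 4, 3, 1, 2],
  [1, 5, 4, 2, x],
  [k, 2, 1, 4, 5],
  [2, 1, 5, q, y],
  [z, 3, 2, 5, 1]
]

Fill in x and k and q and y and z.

x = 3, k = 3, q = 3, y = 4, z = 4

For row 5, column 1: row 5 already has {1, 2, 3, 5}; that leaves 4.
For row 3, column 1: row 3 already has {1, 2, 4, 5}; that leaves 3.
At (row 2, col 5): row 2 already has {1, 2, 4, 5}, so the value is 3.
For row 4, column 5: column 5 already has {1, 2, 3, 5}; that leaves 4.
Cell (4,4): row 4 already has {1, 2, 4, 5} → 3.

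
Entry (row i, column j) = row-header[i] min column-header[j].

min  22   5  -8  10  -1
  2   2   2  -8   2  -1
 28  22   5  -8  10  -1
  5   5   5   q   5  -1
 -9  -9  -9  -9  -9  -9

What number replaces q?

min(5, -8) = -8.

-8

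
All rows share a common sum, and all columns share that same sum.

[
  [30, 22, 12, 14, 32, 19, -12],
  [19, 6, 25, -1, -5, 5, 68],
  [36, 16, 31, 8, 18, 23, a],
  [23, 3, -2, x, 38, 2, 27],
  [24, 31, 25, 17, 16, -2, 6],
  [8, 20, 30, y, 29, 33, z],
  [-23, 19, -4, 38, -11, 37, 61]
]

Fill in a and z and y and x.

Rows 1 and 2 both sum to 117, so that's the common total.
Row 4 has 23 + 3 − 2 + 38 + 2 + 27 = 91; the blank must be 117 − 91 = 26.
Column 4 has 14 − 1 + 8 + 26 + 17 + 38 = 102; the blank must be 117 − 102 = 15.
Row 3 has 36 + 16 + 31 + 8 + 18 + 23 = 132; the blank must be 117 − 132 = -15.
Row 6 has 8 + 20 + 30 + 15 + 29 + 33 = 135; the blank must be 117 − 135 = -18.

a = -15, z = -18, y = 15, x = 26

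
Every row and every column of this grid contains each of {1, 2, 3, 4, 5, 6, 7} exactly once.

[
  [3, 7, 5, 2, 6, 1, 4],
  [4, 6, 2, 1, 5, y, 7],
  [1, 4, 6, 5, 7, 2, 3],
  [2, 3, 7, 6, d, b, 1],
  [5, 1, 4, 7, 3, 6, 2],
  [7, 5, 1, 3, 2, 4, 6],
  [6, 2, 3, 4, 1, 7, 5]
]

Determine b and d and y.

At (row 4, col 5): column 5 already has {1, 2, 3, 5, 6, 7}, so the value is 4.
Cell (4,6): row 4 already has {1, 2, 3, 4, 6, 7} → 5.
At (row 2, col 6): row 2 already has {1, 2, 4, 5, 6, 7}, so the value is 3.

b = 5, d = 4, y = 3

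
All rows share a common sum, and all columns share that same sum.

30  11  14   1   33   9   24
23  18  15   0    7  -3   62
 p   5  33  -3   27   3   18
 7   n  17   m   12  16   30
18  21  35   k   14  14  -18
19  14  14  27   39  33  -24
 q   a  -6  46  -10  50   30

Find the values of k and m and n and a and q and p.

Rows 1 and 2 both sum to 122, so that's the common total.
Row 5 has 18 + 21 + 35 + 14 + 14 − 18 = 84; the blank must be 122 − 84 = 38.
Row 3 has 5 + 33 − 3 + 27 + 3 + 18 = 83; the blank must be 122 − 83 = 39.
Column 4 has 1 + 0 − 3 + 38 + 27 + 46 = 109; the blank must be 122 − 109 = 13.
Row 4 has 7 + 17 + 13 + 12 + 16 + 30 = 95; the blank must be 122 − 95 = 27.
Column 2 has 11 + 18 + 5 + 27 + 21 + 14 = 96; the blank must be 122 − 96 = 26.
Row 7 has 26 − 6 + 46 − 10 + 50 + 30 = 136; the blank must be 122 − 136 = -14.

k = 38, m = 13, n = 27, a = 26, q = -14, p = 39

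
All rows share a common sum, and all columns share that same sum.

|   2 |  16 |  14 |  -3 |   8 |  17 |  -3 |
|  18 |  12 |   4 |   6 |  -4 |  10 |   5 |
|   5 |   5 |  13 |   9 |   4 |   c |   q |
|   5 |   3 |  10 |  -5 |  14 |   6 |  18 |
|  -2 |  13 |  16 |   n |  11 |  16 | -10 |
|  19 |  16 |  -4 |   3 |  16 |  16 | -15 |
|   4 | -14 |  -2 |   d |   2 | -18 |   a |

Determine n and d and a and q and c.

Rows 1 and 2 both sum to 51, so that's the common total.
Row 5 has -2 + 13 + 16 + 11 + 16 − 10 = 44; the blank must be 51 − 44 = 7.
Column 4 has -3 + 6 + 9 − 5 + 7 + 3 = 17; the blank must be 51 − 17 = 34.
Row 7 has 4 − 14 − 2 + 34 + 2 − 18 = 6; the blank must be 51 − 6 = 45.
Column 7 has -3 + 5 + 18 − 10 − 15 + 45 = 40; the blank must be 51 − 40 = 11.
Row 3 has 5 + 5 + 13 + 9 + 4 + 11 = 47; the blank must be 51 − 47 = 4.

n = 7, d = 34, a = 45, q = 11, c = 4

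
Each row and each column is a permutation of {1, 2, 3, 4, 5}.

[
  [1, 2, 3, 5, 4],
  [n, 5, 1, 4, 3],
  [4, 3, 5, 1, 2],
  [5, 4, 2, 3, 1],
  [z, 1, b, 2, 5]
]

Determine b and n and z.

At (row 2, col 1): row 2 already has {1, 3, 4, 5}, so the value is 2.
At (row 5, col 1): column 1 already has {1, 2, 4, 5}, so the value is 3.
For row 5, column 3: row 5 already has {1, 2, 3, 5}; that leaves 4.

b = 4, n = 2, z = 3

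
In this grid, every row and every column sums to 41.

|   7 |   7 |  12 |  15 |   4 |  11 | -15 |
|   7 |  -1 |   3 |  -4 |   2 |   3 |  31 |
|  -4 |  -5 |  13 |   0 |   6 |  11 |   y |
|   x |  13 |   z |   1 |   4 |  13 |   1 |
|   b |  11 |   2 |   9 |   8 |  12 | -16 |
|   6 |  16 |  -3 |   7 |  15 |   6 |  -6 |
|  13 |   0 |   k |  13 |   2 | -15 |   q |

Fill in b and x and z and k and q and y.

Row 5 has 11 + 2 + 9 + 8 + 12 − 16 = 26; the blank must be 41 − 26 = 15.
Column 1 has 7 + 7 − 4 + 15 + 6 + 13 = 44; the blank must be 41 − 44 = -3.
Row 3 has -4 − 5 + 13 + 0 + 6 + 11 = 21; the blank must be 41 − 21 = 20.
Column 7 has -15 + 31 + 20 + 1 − 16 − 6 = 15; the blank must be 41 − 15 = 26.
Row 7 has 13 + 0 + 13 + 2 − 15 + 26 = 39; the blank must be 41 − 39 = 2.
Row 4 has -3 + 13 + 1 + 4 + 13 + 1 = 29; the blank must be 41 − 29 = 12.

b = 15, x = -3, z = 12, k = 2, q = 26, y = 20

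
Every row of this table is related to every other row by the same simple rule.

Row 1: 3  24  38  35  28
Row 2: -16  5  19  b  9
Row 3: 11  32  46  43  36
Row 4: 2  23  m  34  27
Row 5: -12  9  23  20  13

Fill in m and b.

The difference between any two rows is the same in every column — this is an addition table with the headers hidden.
Row 4 minus row 1 is 23 − 24 = -1, so its entry in column 3 is 38 + (-1) = 37.
Row 2 minus row 1 is 5 − 24 = -19, so its entry in column 4 is 35 + (-19) = 16.

m = 37, b = 16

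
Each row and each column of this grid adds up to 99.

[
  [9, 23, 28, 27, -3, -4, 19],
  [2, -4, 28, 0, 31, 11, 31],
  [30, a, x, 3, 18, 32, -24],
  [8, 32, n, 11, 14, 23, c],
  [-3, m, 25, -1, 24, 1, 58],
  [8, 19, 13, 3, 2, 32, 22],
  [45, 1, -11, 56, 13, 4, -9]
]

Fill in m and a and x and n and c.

m = -5, a = 33, x = 7, n = 9, c = 2

Column 7: 19 + 31 − 24 + 58 + 22 − 9 = 97, so its missing entry is 99 − 97 = 2.
Row 4: 8 + 32 + 11 + 14 + 23 + 2 = 90, so its missing entry is 99 − 90 = 9.
Column 3: 28 + 28 + 9 + 25 + 13 − 11 = 92, so its missing entry is 99 − 92 = 7.
Row 3: 30 + 7 + 3 + 18 + 32 − 24 = 66, so its missing entry is 99 − 66 = 33.
Row 5: -3 + 25 − 1 + 24 + 1 + 58 = 104, so its missing entry is 99 − 104 = -5.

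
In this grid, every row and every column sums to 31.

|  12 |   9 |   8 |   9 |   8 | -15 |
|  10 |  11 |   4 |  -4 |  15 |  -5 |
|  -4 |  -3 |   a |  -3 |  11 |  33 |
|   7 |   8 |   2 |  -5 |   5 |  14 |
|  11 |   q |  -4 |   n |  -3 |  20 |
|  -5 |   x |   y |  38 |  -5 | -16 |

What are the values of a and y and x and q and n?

a = -3, y = 24, x = -5, q = 11, n = -4

Column 4 has 9 − 4 − 3 − 5 + 38 = 35; the blank must be 31 − 35 = -4.
Row 3 has -4 − 3 − 3 + 11 + 33 = 34; the blank must be 31 − 34 = -3.
Row 5 has 11 − 4 − 4 − 3 + 20 = 20; the blank must be 31 − 20 = 11.
Column 2 has 9 + 11 − 3 + 8 + 11 = 36; the blank must be 31 − 36 = -5.
Row 6 has -5 − 5 + 38 − 5 − 16 = 7; the blank must be 31 − 7 = 24.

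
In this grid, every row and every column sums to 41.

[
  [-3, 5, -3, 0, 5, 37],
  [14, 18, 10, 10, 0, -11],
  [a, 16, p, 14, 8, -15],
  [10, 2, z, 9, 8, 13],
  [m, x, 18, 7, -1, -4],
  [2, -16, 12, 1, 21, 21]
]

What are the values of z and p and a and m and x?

z = -1, p = 5, a = 13, m = 5, x = 16

Row 4 has 10 + 2 + 9 + 8 + 13 = 42; the blank must be 41 − 42 = -1.
Column 3 has -3 + 10 − 1 + 18 + 12 = 36; the blank must be 41 − 36 = 5.
Row 3 has 16 + 5 + 14 + 8 − 15 = 28; the blank must be 41 − 28 = 13.
Column 1 has -3 + 14 + 13 + 10 + 2 = 36; the blank must be 41 − 36 = 5.
Row 5 has 5 + 18 + 7 − 1 − 4 = 25; the blank must be 41 − 25 = 16.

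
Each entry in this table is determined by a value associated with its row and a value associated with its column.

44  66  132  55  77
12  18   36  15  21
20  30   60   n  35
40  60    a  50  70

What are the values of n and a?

n = 25, a = 120

Each row is a constant multiple of every other row — this is a multiplication table with the headers hidden.
Row 3 is 20/44 = 5/11 times row 1, so its entry in column 4 is 55 × 5/11 = 25.
Row 4 is 40/44 = 10/11 times row 1, so its entry in column 3 is 132 × 10/11 = 120.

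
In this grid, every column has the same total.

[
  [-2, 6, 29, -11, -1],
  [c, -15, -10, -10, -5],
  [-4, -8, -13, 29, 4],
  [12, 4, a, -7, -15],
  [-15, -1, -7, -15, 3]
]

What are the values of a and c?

a = -13, c = -5

Columns 4 and 5 both add up to -14, so every column sums to -14.
Column 3: 29 − 10 − 13 − 7 = -1, so the missing entry is -14 − (-1) = -13.
Column 1: -2 − 4 + 12 − 15 = -9, so the missing entry is -14 − (-9) = -5.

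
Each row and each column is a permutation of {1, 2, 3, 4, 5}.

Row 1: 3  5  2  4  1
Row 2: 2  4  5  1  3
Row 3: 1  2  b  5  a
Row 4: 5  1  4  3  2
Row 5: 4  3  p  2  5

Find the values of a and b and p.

For row 3, column 5: column 5 already has {1, 2, 3, 5}; that leaves 4.
For row 5, column 3: row 5 already has {2, 3, 4, 5}; that leaves 1.
For row 3, column 3: row 3 already has {1, 2, 4, 5}; that leaves 3.

a = 4, b = 3, p = 1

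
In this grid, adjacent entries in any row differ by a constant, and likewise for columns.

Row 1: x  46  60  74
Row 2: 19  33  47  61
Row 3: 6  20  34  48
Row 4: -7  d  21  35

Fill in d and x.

d = 7, x = 32

Along each row the entries change by 14 per step; down each column they change by -13.
Row 4: from -7 at column 1, stepping by 14 to column 2 gives 7.
Row 1: from 46 at column 2, stepping by 14 to column 1 gives 32.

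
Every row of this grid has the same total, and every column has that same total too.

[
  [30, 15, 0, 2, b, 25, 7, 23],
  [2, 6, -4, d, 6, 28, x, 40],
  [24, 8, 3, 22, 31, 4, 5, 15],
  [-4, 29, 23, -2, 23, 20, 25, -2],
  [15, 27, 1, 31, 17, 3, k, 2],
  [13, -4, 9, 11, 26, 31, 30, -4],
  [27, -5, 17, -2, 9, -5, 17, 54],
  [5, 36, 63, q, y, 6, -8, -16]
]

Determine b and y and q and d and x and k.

Rows 3 and 4 both sum to 112, so that's the common total.
The known cells in row 1 total 102, leaving 112 − 102 = 10 for the blank.
The known cells in column 5 total 122, leaving 112 − 122 = -10 for the blank.
The known cells in row 5 total 96, leaving 112 − 96 = 16 for the blank.
The known cells in row 8 total 76, leaving 112 − 76 = 36 for the blank.
The known cells in column 7 total 92, leaving 112 − 92 = 20 for the blank.
The known cells in row 2 total 98, leaving 112 − 98 = 14 for the blank.

b = 10, y = -10, q = 36, d = 14, x = 20, k = 16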